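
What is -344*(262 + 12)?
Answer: -94256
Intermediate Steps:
-344*(262 + 12) = -344*274 = -94256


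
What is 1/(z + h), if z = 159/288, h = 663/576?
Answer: 64/109 ≈ 0.58716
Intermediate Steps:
h = 221/192 (h = 663*(1/576) = 221/192 ≈ 1.1510)
z = 53/96 (z = 159*(1/288) = 53/96 ≈ 0.55208)
1/(z + h) = 1/(53/96 + 221/192) = 1/(109/64) = 64/109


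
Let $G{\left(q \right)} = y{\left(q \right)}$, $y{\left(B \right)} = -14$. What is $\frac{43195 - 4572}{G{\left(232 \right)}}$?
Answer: $- \frac{38623}{14} \approx -2758.8$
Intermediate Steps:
$G{\left(q \right)} = -14$
$\frac{43195 - 4572}{G{\left(232 \right)}} = \frac{43195 - 4572}{-14} = \left(43195 - 4572\right) \left(- \frac{1}{14}\right) = 38623 \left(- \frac{1}{14}\right) = - \frac{38623}{14}$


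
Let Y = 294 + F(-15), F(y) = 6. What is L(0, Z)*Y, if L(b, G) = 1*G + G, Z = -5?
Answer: -3000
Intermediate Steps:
Y = 300 (Y = 294 + 6 = 300)
L(b, G) = 2*G (L(b, G) = G + G = 2*G)
L(0, Z)*Y = (2*(-5))*300 = -10*300 = -3000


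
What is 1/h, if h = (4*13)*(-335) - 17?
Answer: -1/17437 ≈ -5.7349e-5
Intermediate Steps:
h = -17437 (h = 52*(-335) - 17 = -17420 - 17 = -17437)
1/h = 1/(-17437) = -1/17437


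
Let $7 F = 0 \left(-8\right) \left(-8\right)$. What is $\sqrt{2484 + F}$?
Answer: $6 \sqrt{69} \approx 49.84$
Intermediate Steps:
$F = 0$ ($F = \frac{0 \left(-8\right) \left(-8\right)}{7} = \frac{0 \left(-8\right)}{7} = \frac{1}{7} \cdot 0 = 0$)
$\sqrt{2484 + F} = \sqrt{2484 + 0} = \sqrt{2484} = 6 \sqrt{69}$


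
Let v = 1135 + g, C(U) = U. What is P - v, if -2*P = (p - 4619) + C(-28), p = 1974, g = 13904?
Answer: -27405/2 ≈ -13703.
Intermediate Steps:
v = 15039 (v = 1135 + 13904 = 15039)
P = 2673/2 (P = -((1974 - 4619) - 28)/2 = -(-2645 - 28)/2 = -1/2*(-2673) = 2673/2 ≈ 1336.5)
P - v = 2673/2 - 1*15039 = 2673/2 - 15039 = -27405/2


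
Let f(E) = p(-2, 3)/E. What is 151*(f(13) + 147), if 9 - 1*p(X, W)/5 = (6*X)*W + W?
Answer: 320271/13 ≈ 24636.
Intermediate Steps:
p(X, W) = 45 - 5*W - 30*W*X (p(X, W) = 45 - 5*((6*X)*W + W) = 45 - 5*(6*W*X + W) = 45 - 5*(W + 6*W*X) = 45 + (-5*W - 30*W*X) = 45 - 5*W - 30*W*X)
f(E) = 210/E (f(E) = (45 - 5*3 - 30*3*(-2))/E = (45 - 15 + 180)/E = 210/E)
151*(f(13) + 147) = 151*(210/13 + 147) = 151*(2121/13) = 320271/13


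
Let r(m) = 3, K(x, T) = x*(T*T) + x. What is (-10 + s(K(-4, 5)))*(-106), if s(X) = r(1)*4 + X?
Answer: 10812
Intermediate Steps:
K(x, T) = x + x*T² (K(x, T) = x*T² + x = x + x*T²)
s(X) = 12 + X (s(X) = 3*4 + X = 12 + X)
(-10 + s(K(-4, 5)))*(-106) = (-10 + (12 - 4*(1 + 5²)))*(-106) = (-10 + (12 - 4*(1 + 25)))*(-106) = (-10 + (12 - 4*26))*(-106) = (-10 + (12 - 104))*(-106) = (-10 - 92)*(-106) = -102*(-106) = 10812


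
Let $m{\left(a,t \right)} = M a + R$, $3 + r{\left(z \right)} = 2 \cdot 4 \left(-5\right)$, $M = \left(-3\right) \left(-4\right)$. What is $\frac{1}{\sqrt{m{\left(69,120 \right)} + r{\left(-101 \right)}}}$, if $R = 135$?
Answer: $\frac{\sqrt{230}}{460} \approx 0.032969$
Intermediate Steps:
$M = 12$
$r{\left(z \right)} = -43$ ($r{\left(z \right)} = -3 + 2 \cdot 4 \left(-5\right) = -3 + 8 \left(-5\right) = -3 - 40 = -43$)
$m{\left(a,t \right)} = 135 + 12 a$ ($m{\left(a,t \right)} = 12 a + 135 = 135 + 12 a$)
$\frac{1}{\sqrt{m{\left(69,120 \right)} + r{\left(-101 \right)}}} = \frac{1}{\sqrt{\left(135 + 12 \cdot 69\right) - 43}} = \frac{1}{\sqrt{\left(135 + 828\right) - 43}} = \frac{1}{\sqrt{963 - 43}} = \frac{1}{\sqrt{920}} = \frac{1}{2 \sqrt{230}} = \frac{\sqrt{230}}{460}$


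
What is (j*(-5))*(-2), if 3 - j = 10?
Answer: -70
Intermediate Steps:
j = -7 (j = 3 - 1*10 = 3 - 10 = -7)
(j*(-5))*(-2) = -7*(-5)*(-2) = 35*(-2) = -70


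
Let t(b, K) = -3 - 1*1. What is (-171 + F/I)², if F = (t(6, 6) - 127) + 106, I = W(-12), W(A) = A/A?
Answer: 38416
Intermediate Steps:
t(b, K) = -4 (t(b, K) = -3 - 1 = -4)
W(A) = 1
I = 1
F = -25 (F = (-4 - 127) + 106 = -131 + 106 = -25)
(-171 + F/I)² = (-171 - 25/1)² = (-171 - 25*1)² = (-171 - 25)² = (-196)² = 38416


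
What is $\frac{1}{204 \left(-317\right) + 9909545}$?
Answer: $\frac{1}{9844877} \approx 1.0158 \cdot 10^{-7}$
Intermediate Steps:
$\frac{1}{204 \left(-317\right) + 9909545} = \frac{1}{-64668 + 9909545} = \frac{1}{9844877}$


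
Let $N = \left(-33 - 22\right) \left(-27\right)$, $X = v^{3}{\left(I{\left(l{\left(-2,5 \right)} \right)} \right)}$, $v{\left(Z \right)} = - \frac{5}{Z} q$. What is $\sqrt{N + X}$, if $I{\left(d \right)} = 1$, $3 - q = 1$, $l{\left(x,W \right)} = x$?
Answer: $\sqrt{485} \approx 22.023$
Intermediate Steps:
$q = 2$ ($q = 3 - 1 = 2$)
$v{\left(Z \right)} = - \frac{10}{Z}$ ($v{\left(Z \right)} = - \frac{5}{Z} 2 = - \frac{10}{Z}$)
$X = -1000$ ($X = \left(- \frac{10}{1}\right)^{3} = \left(\left(-10\right) 1\right)^{3} = \left(-10\right)^{3} = -1000$)
$N = 1485$ ($N = \left(-55\right) \left(-27\right) = 1485$)
$\sqrt{N + X} = \sqrt{1485 - 1000} = \sqrt{485}$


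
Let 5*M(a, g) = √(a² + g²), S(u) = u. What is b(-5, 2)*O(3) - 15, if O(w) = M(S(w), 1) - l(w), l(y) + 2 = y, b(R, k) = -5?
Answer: -10 - √10 ≈ -13.162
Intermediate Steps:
l(y) = -2 + y
M(a, g) = √(a² + g²)/5
O(w) = 2 - w + √(1 + w²)/5 (O(w) = √(w² + 1²)/5 - (-2 + w) = √(w² + 1)/5 + (2 - w) = √(1 + w²)/5 + (2 - w) = 2 - w + √(1 + w²)/5)
b(-5, 2)*O(3) - 15 = -5*(2 - 1*3 + √(1 + 3²)/5) - 15 = -5*(2 - 3 + √(1 + 9)/5) - 15 = -5*(2 - 3 + √10/5) - 15 = -5*(-1 + √10/5) - 15 = (5 - √10) - 15 = -10 - √10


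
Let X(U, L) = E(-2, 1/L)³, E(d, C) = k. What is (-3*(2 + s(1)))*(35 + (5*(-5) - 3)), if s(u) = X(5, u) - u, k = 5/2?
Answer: -2793/8 ≈ -349.13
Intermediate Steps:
k = 5/2 (k = 5*(½) = 5/2 ≈ 2.5000)
E(d, C) = 5/2
X(U, L) = 125/8 (X(U, L) = (5/2)³ = 125/8)
s(u) = 125/8 - u
(-3*(2 + s(1)))*(35 + (5*(-5) - 3)) = (-3*(2 + (125/8 - 1*1)))*(35 + (5*(-5) - 3)) = (-3*(2 + (125/8 - 1)))*(35 + (-25 - 3)) = (-3*(2 + 117/8))*(35 - 28) = -3*133/8*7 = -399/8*7 = -2793/8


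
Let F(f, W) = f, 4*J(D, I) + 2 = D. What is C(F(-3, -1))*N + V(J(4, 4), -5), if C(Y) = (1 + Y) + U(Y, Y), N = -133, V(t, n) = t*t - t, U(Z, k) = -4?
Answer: 3191/4 ≈ 797.75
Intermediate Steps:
J(D, I) = -½ + D/4
V(t, n) = t² - t
C(Y) = -3 + Y (C(Y) = (1 + Y) - 4 = -3 + Y)
C(F(-3, -1))*N + V(J(4, 4), -5) = (-3 - 3)*(-133) + (-½ + (¼)*4)*(-1 + (-½ + (¼)*4)) = -6*(-133) + (-½ + 1)*(-1 + (-½ + 1)) = 798 + (-1 + ½)/2 = 798 + (½)*(-½) = 798 - ¼ = 3191/4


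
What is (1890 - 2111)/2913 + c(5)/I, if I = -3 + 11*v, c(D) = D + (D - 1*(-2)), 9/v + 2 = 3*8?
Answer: 23083/2913 ≈ 7.9241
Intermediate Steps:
v = 9/22 (v = 9/(-2 + 3*8) = 9/(-2 + 24) = 9/22 ≈ 0.40909)
c(D) = 2 + 2*D (c(D) = D + (D + 2) = D + (2 + D) = 2 + 2*D)
I = 3/2 (I = -3 + 11*(9/22) = -3 + 9/2 = 3/2 ≈ 1.5000)
(1890 - 2111)/2913 + c(5)/I = (1890 - 2111)/2913 + (2 + 2*5)/(3/2) = -221*1/2913 + (2 + 10)*(2/3) = -221/2913 + 12*(2/3) = -221/2913 + 8 = 23083/2913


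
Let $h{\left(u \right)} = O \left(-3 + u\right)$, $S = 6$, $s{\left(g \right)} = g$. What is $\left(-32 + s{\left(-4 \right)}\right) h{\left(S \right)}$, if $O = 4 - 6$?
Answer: $216$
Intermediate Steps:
$O = -2$ ($O = 4 - 6 = -2$)
$h{\left(u \right)} = 6 - 2 u$ ($h{\left(u \right)} = - 2 \left(-3 + u\right) = 6 - 2 u$)
$\left(-32 + s{\left(-4 \right)}\right) h{\left(S \right)} = \left(-32 - 4\right) \left(6 - 12\right) = - 36 \left(6 - 12\right) = \left(-36\right) \left(-6\right) = 216$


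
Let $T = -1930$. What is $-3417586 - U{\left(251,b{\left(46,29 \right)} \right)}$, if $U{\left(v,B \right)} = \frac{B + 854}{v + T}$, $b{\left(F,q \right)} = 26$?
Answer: $- \frac{5738126014}{1679} \approx -3.4176 \cdot 10^{6}$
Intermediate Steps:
$U{\left(v,B \right)} = \frac{854 + B}{-1930 + v}$ ($U{\left(v,B \right)} = \frac{B + 854}{v - 1930} = \frac{854 + B}{-1930 + v}$)
$-3417586 - U{\left(251,b{\left(46,29 \right)} \right)} = -3417586 - \frac{854 + 26}{-1930 + 251} = -3417586 - \frac{1}{-1679} \cdot 880 = -3417586 - \left(- \frac{1}{1679}\right) 880 = -3417586 - - \frac{880}{1679} = -3417586 + \frac{880}{1679} = - \frac{5738126014}{1679}$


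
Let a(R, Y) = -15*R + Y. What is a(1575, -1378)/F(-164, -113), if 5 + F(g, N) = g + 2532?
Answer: -25003/2363 ≈ -10.581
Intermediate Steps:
a(R, Y) = Y - 15*R
F(g, N) = 2527 + g (F(g, N) = -5 + (g + 2532) = -5 + (2532 + g) = 2527 + g)
a(1575, -1378)/F(-164, -113) = (-1378 - 15*1575)/(2527 - 164) = (-1378 - 23625)/2363 = -25003*1/2363 = -25003/2363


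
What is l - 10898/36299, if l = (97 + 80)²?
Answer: 1137200473/36299 ≈ 31329.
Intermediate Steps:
l = 31329 (l = 177² = 31329)
l - 10898/36299 = 31329 - 10898/36299 = 1137200473/36299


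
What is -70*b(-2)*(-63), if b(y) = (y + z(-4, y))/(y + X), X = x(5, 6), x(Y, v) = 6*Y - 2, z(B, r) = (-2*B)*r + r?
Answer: -44100/13 ≈ -3392.3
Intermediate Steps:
z(B, r) = r - 2*B*r (z(B, r) = -2*B*r + r = r - 2*B*r)
x(Y, v) = -2 + 6*Y
X = 28 (X = -2 + 6*5 = -2 + 30 = 28)
b(y) = 10*y/(28 + y) (b(y) = (y + y*(1 - 2*(-4)))/(y + 28) = (y + y*(1 + 8))/(28 + y) = (y + y*9)/(28 + y) = (y + 9*y)/(28 + y) = (10*y)/(28 + y) = 10*y/(28 + y))
-70*b(-2)*(-63) = -700*(-2)/(28 - 2)*(-63) = -700*(-2)/26*(-63) = -70*(-10/13)*(-63) = (700/13)*(-63) = -44100/13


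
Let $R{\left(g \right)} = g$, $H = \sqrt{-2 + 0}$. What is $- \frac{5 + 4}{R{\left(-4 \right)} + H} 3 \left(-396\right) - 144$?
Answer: $-2520 - 594 i \sqrt{2} \approx -2520.0 - 840.04 i$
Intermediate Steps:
$H = i \sqrt{2}$ ($H = \sqrt{-2} = i \sqrt{2} \approx 1.4142 i$)
$- \frac{5 + 4}{R{\left(-4 \right)} + H} 3 \left(-396\right) - 144 = - \frac{5 + 4}{-4 + i \sqrt{2}} \cdot 3 \left(-396\right) - 144 = - \frac{9}{-4 + i \sqrt{2}} \cdot 3 \left(-396\right) - 144 = - \frac{27}{-4 + i \sqrt{2}} \left(-396\right) - 144 = \frac{10692}{-4 + i \sqrt{2}} - 144 = -144 + \frac{10692}{-4 + i \sqrt{2}}$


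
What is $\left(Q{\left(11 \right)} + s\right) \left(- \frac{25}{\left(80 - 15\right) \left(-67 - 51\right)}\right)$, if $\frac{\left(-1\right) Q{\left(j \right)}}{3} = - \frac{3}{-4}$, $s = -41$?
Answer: $- \frac{865}{6136} \approx -0.14097$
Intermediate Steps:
$Q{\left(j \right)} = - \frac{9}{4}$ ($Q{\left(j \right)} = - 3 \left(- \frac{3}{-4}\right) = - 3 \left(\left(-3\right) \left(- \frac{1}{4}\right)\right) = \left(-3\right) \frac{3}{4} = - \frac{9}{4}$)
$\left(Q{\left(11 \right)} + s\right) \left(- \frac{25}{\left(80 - 15\right) \left(-67 - 51\right)}\right) = \left(- \frac{9}{4} - 41\right) \left(- \frac{25}{\left(80 - 15\right) \left(-67 - 51\right)}\right) = - \frac{173 \left(- \frac{25}{65 \left(-118\right)}\right)}{4} = - \frac{173 \left(- \frac{25}{-7670}\right)}{4} = - \frac{173 \left(\left(-25\right) \left(- \frac{1}{7670}\right)\right)}{4} = \left(- \frac{173}{4}\right) \frac{5}{1534} = - \frac{865}{6136}$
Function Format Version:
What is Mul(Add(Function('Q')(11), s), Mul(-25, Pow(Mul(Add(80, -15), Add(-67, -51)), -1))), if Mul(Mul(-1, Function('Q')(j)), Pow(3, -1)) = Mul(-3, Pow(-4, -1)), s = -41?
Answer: Rational(-865, 6136) ≈ -0.14097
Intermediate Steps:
Function('Q')(j) = Rational(-9, 4) (Function('Q')(j) = Mul(-3, Mul(-3, Pow(-4, -1))) = Mul(-3, Mul(-3, Rational(-1, 4))) = Mul(-3, Rational(3, 4)) = Rational(-9, 4))
Mul(Add(Function('Q')(11), s), Mul(-25, Pow(Mul(Add(80, -15), Add(-67, -51)), -1))) = Mul(Add(Rational(-9, 4), -41), Mul(-25, Pow(Mul(Add(80, -15), Add(-67, -51)), -1))) = Mul(Rational(-173, 4), Mul(-25, Pow(Mul(65, -118), -1))) = Mul(Rational(-173, 4), Mul(-25, Pow(-7670, -1))) = Mul(Rational(-173, 4), Mul(-25, Rational(-1, 7670))) = Mul(Rational(-173, 4), Rational(5, 1534)) = Rational(-865, 6136)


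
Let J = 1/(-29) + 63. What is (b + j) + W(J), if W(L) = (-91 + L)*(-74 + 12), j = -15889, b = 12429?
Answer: -49934/29 ≈ -1721.9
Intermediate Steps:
J = 1826/29 (J = -1/29 + 63 = 1826/29 ≈ 62.966)
W(L) = 5642 - 62*L (W(L) = (-91 + L)*(-62) = 5642 - 62*L)
(b + j) + W(J) = (12429 - 15889) + (5642 - 62*1826/29) = -3460 + (5642 - 113212/29) = -3460 + 50406/29 = -49934/29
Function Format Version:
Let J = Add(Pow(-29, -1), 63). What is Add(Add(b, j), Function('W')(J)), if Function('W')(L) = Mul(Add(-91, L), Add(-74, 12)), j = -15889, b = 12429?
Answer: Rational(-49934, 29) ≈ -1721.9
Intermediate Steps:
J = Rational(1826, 29) (J = Add(Rational(-1, 29), 63) = Rational(1826, 29) ≈ 62.966)
Function('W')(L) = Add(5642, Mul(-62, L)) (Function('W')(L) = Mul(Add(-91, L), -62) = Add(5642, Mul(-62, L)))
Add(Add(b, j), Function('W')(J)) = Add(Add(12429, -15889), Add(5642, Mul(-62, Rational(1826, 29)))) = Add(-3460, Add(5642, Rational(-113212, 29))) = Add(-3460, Rational(50406, 29)) = Rational(-49934, 29)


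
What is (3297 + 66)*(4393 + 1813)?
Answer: 20870778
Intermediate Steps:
(3297 + 66)*(4393 + 1813) = 3363*6206 = 20870778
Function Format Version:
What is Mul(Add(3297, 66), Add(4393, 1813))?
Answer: 20870778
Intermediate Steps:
Mul(Add(3297, 66), Add(4393, 1813)) = Mul(3363, 6206) = 20870778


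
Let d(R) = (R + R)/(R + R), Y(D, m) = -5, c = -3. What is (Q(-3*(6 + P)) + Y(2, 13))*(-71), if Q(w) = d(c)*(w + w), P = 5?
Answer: 5041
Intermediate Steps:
d(R) = 1 (d(R) = (2*R)/((2*R)) = (2*R)*(1/(2*R)) = 1)
Q(w) = 2*w (Q(w) = 1*(w + w) = 1*(2*w) = 2*w)
(Q(-3*(6 + P)) + Y(2, 13))*(-71) = (2*(-3*(6 + 5)) - 5)*(-71) = (2*(-3*11) - 5)*(-71) = (2*(-33) - 5)*(-71) = (-66 - 5)*(-71) = -71*(-71) = 5041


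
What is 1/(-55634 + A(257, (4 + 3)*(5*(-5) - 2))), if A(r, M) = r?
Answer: -1/55377 ≈ -1.8058e-5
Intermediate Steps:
1/(-55634 + A(257, (4 + 3)*(5*(-5) - 2))) = 1/(-55634 + 257) = 1/(-55377) = -1/55377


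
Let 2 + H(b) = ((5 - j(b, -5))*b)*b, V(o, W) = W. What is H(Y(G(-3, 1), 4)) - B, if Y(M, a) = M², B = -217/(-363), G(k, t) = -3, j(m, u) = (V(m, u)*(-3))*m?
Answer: -3823333/363 ≈ -10533.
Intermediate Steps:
j(m, u) = -3*m*u (j(m, u) = (u*(-3))*m = (-3*u)*m = -3*m*u)
B = 217/363 (B = -217*(-1/363) = 217/363 ≈ 0.59780)
H(b) = -2 + b²*(5 - 15*b) (H(b) = -2 + ((5 - (-3)*b*(-5))*b)*b = -2 + ((5 - 15*b)*b)*b = -2 + (b*(5 - 15*b))*b = -2 + b²*(5 - 15*b))
H(Y(G(-3, 1), 4)) - B = (-2 - 15*((-3)²)³ + 5*((-3)²)²) - 1*217/363 = (-2 - 15*9³ + 5*9²) - 217/363 = (-2 - 15*729 + 5*81) - 217/363 = (-2 - 10935 + 405) - 217/363 = -10532 - 217/363 = -3823333/363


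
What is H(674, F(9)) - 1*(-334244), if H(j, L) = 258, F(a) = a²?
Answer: 334502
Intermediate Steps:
H(674, F(9)) - 1*(-334244) = 258 - 1*(-334244) = 258 + 334244 = 334502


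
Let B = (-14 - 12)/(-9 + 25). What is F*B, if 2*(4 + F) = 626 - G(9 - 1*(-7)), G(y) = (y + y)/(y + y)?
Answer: -8021/16 ≈ -501.31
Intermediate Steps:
G(y) = 1 (G(y) = (2*y)/((2*y)) = (2*y)*(1/(2*y)) = 1)
F = 617/2 (F = -4 + (626 - 1*1)/2 = -4 + (626 - 1)/2 = -4 + (1/2)*625 = -4 + 625/2 = 617/2 ≈ 308.50)
B = -13/8 (B = -26/16 = -26*1/16 = -13/8 ≈ -1.6250)
F*B = (617/2)*(-13/8) = -8021/16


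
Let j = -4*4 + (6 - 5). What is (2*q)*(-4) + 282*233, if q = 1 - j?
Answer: 65578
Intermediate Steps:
j = -15 (j = -16 + 1 = -15)
q = 16 (q = 1 - 1*(-15) = 1 + 15 = 16)
(2*q)*(-4) + 282*233 = (2*16)*(-4) + 282*233 = 32*(-4) + 65706 = -128 + 65706 = 65578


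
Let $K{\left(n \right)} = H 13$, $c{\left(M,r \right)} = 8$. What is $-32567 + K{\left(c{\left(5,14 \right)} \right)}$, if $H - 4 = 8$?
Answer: $-32411$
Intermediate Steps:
$H = 12$ ($H = 4 + 8 = 12$)
$K{\left(n \right)} = 156$ ($K{\left(n \right)} = 12 \cdot 13 = 156$)
$-32567 + K{\left(c{\left(5,14 \right)} \right)} = -32567 + 156 = -32411$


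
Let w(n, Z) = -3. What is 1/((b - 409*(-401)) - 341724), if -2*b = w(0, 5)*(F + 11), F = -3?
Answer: -1/177703 ≈ -5.6274e-6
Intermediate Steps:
b = 12 (b = -(-3)*(-3 + 11)/2 = -(-3)*8/2 = -½*(-24) = 12)
1/((b - 409*(-401)) - 341724) = 1/((12 - 409*(-401)) - 341724) = 1/((12 + 164009) - 341724) = 1/(164021 - 341724) = 1/(-177703) = -1/177703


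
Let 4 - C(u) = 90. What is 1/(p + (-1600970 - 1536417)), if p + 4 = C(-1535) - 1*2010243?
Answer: -1/5147720 ≈ -1.9426e-7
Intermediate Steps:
C(u) = -86 (C(u) = 4 - 1*90 = 4 - 90 = -86)
p = -2010333 (p = -4 + (-86 - 1*2010243) = -4 + (-86 - 2010243) = -4 - 2010329 = -2010333)
1/(p + (-1600970 - 1536417)) = 1/(-2010333 + (-1600970 - 1536417)) = 1/(-2010333 - 3137387) = 1/(-5147720) = -1/5147720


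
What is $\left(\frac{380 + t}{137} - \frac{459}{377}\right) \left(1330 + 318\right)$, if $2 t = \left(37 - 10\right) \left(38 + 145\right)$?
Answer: $\frac{1667373064}{51649} \approx 32283.0$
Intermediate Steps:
$t = \frac{4941}{2}$ ($t = \frac{\left(37 - 10\right) \left(38 + 145\right)}{2} = \frac{27 \cdot 183}{2} = \frac{1}{2} \cdot 4941 = \frac{4941}{2} \approx 2470.5$)
$\left(\frac{380 + t}{137} - \frac{459}{377}\right) \left(1330 + 318\right) = \left(\frac{380 + \frac{4941}{2}}{137} - \frac{459}{377}\right) \left(1330 + 318\right) = \left(\frac{5701}{2} \cdot \frac{1}{137} - \frac{459}{377}\right) 1648 = \left(\frac{5701}{274} - \frac{459}{377}\right) 1648 = \frac{2023511}{103298} \cdot 1648 = \frac{1667373064}{51649}$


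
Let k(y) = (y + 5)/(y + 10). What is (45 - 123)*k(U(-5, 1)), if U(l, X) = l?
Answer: 0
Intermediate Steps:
k(y) = (5 + y)/(10 + y)
(45 - 123)*k(U(-5, 1)) = (45 - 123)*((5 - 5)/(10 - 5)) = -78*0/5 = -78*0 = 0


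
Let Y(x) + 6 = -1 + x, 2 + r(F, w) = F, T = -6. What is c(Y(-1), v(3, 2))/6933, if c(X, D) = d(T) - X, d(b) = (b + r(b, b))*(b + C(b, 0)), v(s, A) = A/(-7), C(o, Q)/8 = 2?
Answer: -44/2311 ≈ -0.019039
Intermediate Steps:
r(F, w) = -2 + F
C(o, Q) = 16 (C(o, Q) = 8*2 = 16)
v(s, A) = -A/7 (v(s, A) = A*(-1/7) = -A/7)
d(b) = (-2 + 2*b)*(16 + b) (d(b) = (b + (-2 + b))*(b + 16) = (-2 + 2*b)*(16 + b))
Y(x) = -7 + x (Y(x) = -6 + (-1 + x) = -7 + x)
c(X, D) = -140 - X (c(X, D) = (-32 + 2*(-6)**2 + 30*(-6)) - X = (-32 + 2*36 - 180) - X = (-32 + 72 - 180) - X = -140 - X)
c(Y(-1), v(3, 2))/6933 = (-140 - (-7 - 1))/6933 = (-140 - 1*(-8))*(1/6933) = (-140 + 8)*(1/6933) = -132*1/6933 = -44/2311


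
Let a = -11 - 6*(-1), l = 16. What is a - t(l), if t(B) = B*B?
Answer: -261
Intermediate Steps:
a = -5 (a = -11 + 6 = -5)
t(B) = B²
a - t(l) = -5 - 1*16² = -5 - 1*256 = -5 - 256 = -261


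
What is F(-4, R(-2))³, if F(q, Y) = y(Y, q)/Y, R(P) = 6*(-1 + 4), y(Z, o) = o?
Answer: -8/729 ≈ -0.010974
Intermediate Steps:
R(P) = 18 (R(P) = 6*3 = 18)
F(q, Y) = q/Y
F(-4, R(-2))³ = (-4/18)³ = (-4*1/18)³ = (-2/9)³ = -8/729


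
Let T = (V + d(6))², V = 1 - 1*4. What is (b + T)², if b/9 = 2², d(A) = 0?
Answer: 2025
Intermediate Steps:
V = -3 (V = 1 - 4 = -3)
b = 36 (b = 9*2² = 9*4 = 36)
T = 9 (T = (-3 + 0)² = (-3)² = 9)
(b + T)² = (36 + 9)² = 45² = 2025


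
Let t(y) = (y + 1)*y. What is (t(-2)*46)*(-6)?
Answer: -552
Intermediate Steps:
t(y) = y*(1 + y) (t(y) = (1 + y)*y = y*(1 + y))
(t(-2)*46)*(-6) = (-2*(1 - 2)*46)*(-6) = (-2*(-1)*46)*(-6) = (2*46)*(-6) = 92*(-6) = -552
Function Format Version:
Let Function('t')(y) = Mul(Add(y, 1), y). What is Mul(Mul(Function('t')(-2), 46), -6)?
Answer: -552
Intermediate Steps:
Function('t')(y) = Mul(y, Add(1, y)) (Function('t')(y) = Mul(Add(1, y), y) = Mul(y, Add(1, y)))
Mul(Mul(Function('t')(-2), 46), -6) = Mul(Mul(Mul(-2, Add(1, -2)), 46), -6) = Mul(Mul(Mul(-2, -1), 46), -6) = Mul(Mul(2, 46), -6) = Mul(92, -6) = -552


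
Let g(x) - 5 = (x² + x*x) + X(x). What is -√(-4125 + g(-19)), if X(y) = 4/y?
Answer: -3*I*√136306/19 ≈ -58.294*I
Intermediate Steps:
g(x) = 5 + 2*x² + 4/x (g(x) = 5 + ((x² + x*x) + 4/x) = 5 + ((x² + x²) + 4/x) = 5 + (2*x² + 4/x) = 5 + 2*x² + 4/x)
-√(-4125 + g(-19)) = -√(-4125 + (5 + 2*(-19)² + 4/(-19))) = -√(-4125 + (5 + 2*361 + 4*(-1/19))) = -√(-4125 + (5 + 722 - 4/19)) = -√(-4125 + 13809/19) = -√(-64566/19) = -3*I*√136306/19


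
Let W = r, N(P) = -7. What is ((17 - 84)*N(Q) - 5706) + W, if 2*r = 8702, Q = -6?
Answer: -886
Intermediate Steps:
r = 4351 (r = (1/2)*8702 = 4351)
W = 4351
((17 - 84)*N(Q) - 5706) + W = ((17 - 84)*(-7) - 5706) + 4351 = (-67*(-7) - 5706) + 4351 = (469 - 5706) + 4351 = -5237 + 4351 = -886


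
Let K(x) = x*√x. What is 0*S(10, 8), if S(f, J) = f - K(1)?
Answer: 0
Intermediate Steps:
K(x) = x^(3/2)
S(f, J) = -1 + f (S(f, J) = f - 1^(3/2) = f - 1*1 = f - 1 = -1 + f)
0*S(10, 8) = 0*(-1 + 10) = 0*9 = 0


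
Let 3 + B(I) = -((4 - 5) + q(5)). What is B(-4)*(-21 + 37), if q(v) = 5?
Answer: -112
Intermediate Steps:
B(I) = -7 (B(I) = -3 - ((4 - 5) + 5) = -3 - (-1 + 5) = -3 - 1*4 = -3 - 4 = -7)
B(-4)*(-21 + 37) = -7*(-21 + 37) = -7*16 = -112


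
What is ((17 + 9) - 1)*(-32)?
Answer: -800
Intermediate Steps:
((17 + 9) - 1)*(-32) = (26 - 1)*(-32) = 25*(-32) = -800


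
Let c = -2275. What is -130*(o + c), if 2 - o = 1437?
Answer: 482300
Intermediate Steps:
o = -1435 (o = 2 - 1*1437 = 2 - 1437 = -1435)
-130*(o + c) = -130*(-1435 - 2275) = -130*(-3710) = 482300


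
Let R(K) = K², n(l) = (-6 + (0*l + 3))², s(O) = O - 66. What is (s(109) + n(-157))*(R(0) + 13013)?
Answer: 676676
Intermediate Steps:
s(O) = -66 + O
n(l) = 9 (n(l) = (-6 + (0 + 3))² = (-6 + 3)² = (-3)² = 9)
(s(109) + n(-157))*(R(0) + 13013) = ((-66 + 109) + 9)*(0² + 13013) = (43 + 9)*(0 + 13013) = 52*13013 = 676676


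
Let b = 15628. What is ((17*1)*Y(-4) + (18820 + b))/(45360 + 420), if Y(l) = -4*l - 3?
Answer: 34669/45780 ≈ 0.75730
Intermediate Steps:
Y(l) = -3 - 4*l
((17*1)*Y(-4) + (18820 + b))/(45360 + 420) = ((17*1)*(-3 - 4*(-4)) + (18820 + 15628))/(45360 + 420) = (17*(-3 + 16) + 34448)/45780 = (17*13 + 34448)*(1/45780) = (221 + 34448)*(1/45780) = 34669*(1/45780) = 34669/45780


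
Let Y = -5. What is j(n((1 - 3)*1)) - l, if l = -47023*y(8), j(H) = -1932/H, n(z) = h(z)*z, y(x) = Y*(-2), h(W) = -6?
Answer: 470069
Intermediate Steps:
y(x) = 10 (y(x) = -5*(-2) = 10)
n(z) = -6*z
l = -470230 (l = -47023*10 = -470230)
j(n((1 - 3)*1)) - l = -1932*(-1/(6*(1 - 3))) - 1*(-470230) = -1932/((-(-12))) + 470230 = -1932/((-6*(-2))) + 470230 = -1932/12 + 470230 = -1932*1/12 + 470230 = -161 + 470230 = 470069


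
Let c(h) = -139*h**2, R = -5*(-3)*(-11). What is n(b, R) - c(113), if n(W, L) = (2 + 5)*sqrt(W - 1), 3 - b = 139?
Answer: 1774891 + 7*I*sqrt(137) ≈ 1.7749e+6 + 81.933*I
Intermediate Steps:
R = -165 (R = 15*(-11) = -165)
b = -136 (b = 3 - 1*139 = 3 - 139 = -136)
n(W, L) = 7*sqrt(-1 + W)
n(b, R) - c(113) = 7*sqrt(-1 - 136) - (-139)*113**2 = 7*sqrt(-137) - (-139)*12769 = 7*(I*sqrt(137)) - 1*(-1774891) = 7*I*sqrt(137) + 1774891 = 1774891 + 7*I*sqrt(137)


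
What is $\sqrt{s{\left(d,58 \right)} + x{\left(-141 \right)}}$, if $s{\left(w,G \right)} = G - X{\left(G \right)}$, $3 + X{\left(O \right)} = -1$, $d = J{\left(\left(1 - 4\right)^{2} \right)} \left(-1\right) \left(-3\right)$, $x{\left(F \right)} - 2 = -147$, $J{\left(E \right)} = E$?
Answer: $i \sqrt{83} \approx 9.1104 i$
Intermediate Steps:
$x{\left(F \right)} = -145$ ($x{\left(F \right)} = 2 - 147 = -145$)
$d = 27$ ($d = \left(1 - 4\right)^{2} \left(-1\right) \left(-3\right) = \left(-3\right)^{2} \left(-1\right) \left(-3\right) = 9 \left(-1\right) \left(-3\right) = \left(-9\right) \left(-3\right) = 27$)
$X{\left(O \right)} = -4$ ($X{\left(O \right)} = -3 - 1 = -4$)
$s{\left(w,G \right)} = 4 + G$ ($s{\left(w,G \right)} = G - -4 = G + 4 = 4 + G$)
$\sqrt{s{\left(d,58 \right)} + x{\left(-141 \right)}} = \sqrt{\left(4 + 58\right) - 145} = \sqrt{62 - 145} = \sqrt{-83} = i \sqrt{83}$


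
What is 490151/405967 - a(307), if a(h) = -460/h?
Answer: 337221177/124631869 ≈ 2.7057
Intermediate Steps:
490151/405967 - a(307) = 490151/405967 - (-460)/307 = 490151*(1/405967) - (-460)/307 = 490151/405967 - 1*(-460/307) = 490151/405967 + 460/307 = 337221177/124631869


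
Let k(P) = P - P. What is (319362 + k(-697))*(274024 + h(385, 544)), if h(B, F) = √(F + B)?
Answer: 87512852688 + 319362*√929 ≈ 8.7523e+10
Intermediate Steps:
k(P) = 0
h(B, F) = √(B + F)
(319362 + k(-697))*(274024 + h(385, 544)) = (319362 + 0)*(274024 + √(385 + 544)) = 319362*(274024 + √929) = 87512852688 + 319362*√929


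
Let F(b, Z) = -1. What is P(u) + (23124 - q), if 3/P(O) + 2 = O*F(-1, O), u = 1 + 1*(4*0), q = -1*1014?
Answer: 24137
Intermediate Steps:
q = -1014
u = 1 (u = 1 + 1*0 = 1 + 0 = 1)
P(O) = 3/(-2 - O) (P(O) = 3/(-2 + O*(-1)) = 3/(-2 - O))
P(u) + (23124 - q) = 3/(-2 - 1*1) + (23124 - 1*(-1014)) = 3/(-2 - 1) + (23124 + 1014) = 3/(-3) + 24138 = 3*(-⅓) + 24138 = -1 + 24138 = 24137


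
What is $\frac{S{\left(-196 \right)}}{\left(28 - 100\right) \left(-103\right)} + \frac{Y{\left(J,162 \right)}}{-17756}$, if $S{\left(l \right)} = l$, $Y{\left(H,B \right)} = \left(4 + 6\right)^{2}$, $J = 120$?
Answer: $- \frac{263861}{8229906} \approx -0.032061$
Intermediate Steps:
$Y{\left(H,B \right)} = 100$ ($Y{\left(H,B \right)} = 10^{2} = 100$)
$\frac{S{\left(-196 \right)}}{\left(28 - 100\right) \left(-103\right)} + \frac{Y{\left(J,162 \right)}}{-17756} = - \frac{196}{\left(28 - 100\right) \left(-103\right)} + \frac{100}{-17756} = - \frac{196}{\left(-72\right) \left(-103\right)} + 100 \left(- \frac{1}{17756}\right) = - \frac{196}{7416} - \frac{25}{4439} = \left(-196\right) \frac{1}{7416} - \frac{25}{4439} = - \frac{49}{1854} - \frac{25}{4439} = - \frac{263861}{8229906}$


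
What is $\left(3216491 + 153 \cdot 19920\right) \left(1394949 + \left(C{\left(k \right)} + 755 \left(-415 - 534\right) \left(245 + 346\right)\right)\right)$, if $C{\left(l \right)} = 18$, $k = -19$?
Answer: $-2643849548040078$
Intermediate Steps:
$\left(3216491 + 153 \cdot 19920\right) \left(1394949 + \left(C{\left(k \right)} + 755 \left(-415 - 534\right) \left(245 + 346\right)\right)\right) = \left(3216491 + 153 \cdot 19920\right) \left(1394949 + \left(18 + 755 \left(-415 - 534\right) \left(245 + 346\right)\right)\right) = \left(3216491 + 3047760\right) \left(1394949 + \left(18 + 755 \left(\left(-949\right) 591\right)\right)\right) = 6264251 \left(1394949 + \left(18 + 755 \left(-560859\right)\right)\right) = 6264251 \left(1394949 + \left(18 - 423448545\right)\right) = 6264251 \left(1394949 - 423448527\right) = 6264251 \left(-422053578\right) = -2643849548040078$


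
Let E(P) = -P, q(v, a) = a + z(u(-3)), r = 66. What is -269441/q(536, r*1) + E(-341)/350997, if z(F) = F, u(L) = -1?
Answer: -94572960512/22814805 ≈ -4145.2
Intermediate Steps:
q(v, a) = -1 + a (q(v, a) = a - 1 = -1 + a)
-269441/q(536, r*1) + E(-341)/350997 = -269441/(-1 + 66*1) - 1*(-341)/350997 = -269441/(-1 + 66) + 341*(1/350997) = -269441/65 + 341/350997 = -94572960512/22814805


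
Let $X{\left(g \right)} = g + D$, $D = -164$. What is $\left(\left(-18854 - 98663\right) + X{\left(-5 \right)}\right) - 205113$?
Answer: $-322799$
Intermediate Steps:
$X{\left(g \right)} = -164 + g$ ($X{\left(g \right)} = g - 164 = -164 + g$)
$\left(\left(-18854 - 98663\right) + X{\left(-5 \right)}\right) - 205113 = \left(\left(-18854 - 98663\right) - 169\right) - 205113 = \left(-117517 - 169\right) - 205113 = -117686 - 205113 = -322799$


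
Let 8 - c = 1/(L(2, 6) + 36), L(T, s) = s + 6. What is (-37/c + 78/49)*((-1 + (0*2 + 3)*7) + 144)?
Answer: -9372600/18767 ≈ -499.42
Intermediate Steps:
L(T, s) = 6 + s
c = 383/48 (c = 8 - 1/((6 + 6) + 36) = 8 - 1/(12 + 36) = 8 - 1/48 = 383/48 ≈ 7.9792)
(-37/c + 78/49)*((-1 + (0*2 + 3)*7) + 144) = (-37/383/48 + 78/49)*((-1 + (0*2 + 3)*7) + 144) = (-37*48/383 + 78*(1/49))*((-1 + (0 + 3)*7) + 144) = (-1776/383 + 78/49)*((-1 + 3*7) + 144) = -57150*((-1 + 21) + 144)/18767 = -57150*(20 + 144)/18767 = -57150/18767*164 = -9372600/18767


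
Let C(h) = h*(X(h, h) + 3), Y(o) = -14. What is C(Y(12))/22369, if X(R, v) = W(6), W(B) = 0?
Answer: -42/22369 ≈ -0.0018776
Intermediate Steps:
X(R, v) = 0
C(h) = 3*h (C(h) = h*(0 + 3) = h*3 = 3*h)
C(Y(12))/22369 = (3*(-14))/22369 = -42*1/22369 = -42/22369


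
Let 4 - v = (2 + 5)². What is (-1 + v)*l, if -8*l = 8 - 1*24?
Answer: -92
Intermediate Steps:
l = 2 (l = -(8 - 1*24)/8 = -(8 - 24)/8 = -⅛*(-16) = 2)
v = -45 (v = 4 - (2 + 5)² = 4 - 1*7² = 4 - 1*49 = 4 - 49 = -45)
(-1 + v)*l = (-1 - 45)*2 = -46*2 = -92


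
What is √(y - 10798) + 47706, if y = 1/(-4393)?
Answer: 47706 + I*√208384656695/4393 ≈ 47706.0 + 103.91*I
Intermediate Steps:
y = -1/4393 ≈ -0.00022763
√(y - 10798) + 47706 = √(-1/4393 - 10798) + 47706 = √(-47435615/4393) + 47706 = I*√208384656695/4393 + 47706 = 47706 + I*√208384656695/4393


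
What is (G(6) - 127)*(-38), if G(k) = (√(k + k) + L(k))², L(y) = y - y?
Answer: 4370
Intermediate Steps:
L(y) = 0
G(k) = 2*k (G(k) = (√(k + k) + 0)² = (√(2*k) + 0)² = (√2*√k + 0)² = (√2*√k)² = 2*k)
(G(6) - 127)*(-38) = (2*6 - 127)*(-38) = (12 - 127)*(-38) = -115*(-38) = 4370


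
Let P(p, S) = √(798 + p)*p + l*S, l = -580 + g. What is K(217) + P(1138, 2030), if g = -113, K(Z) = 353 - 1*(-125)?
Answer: -1356240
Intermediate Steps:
K(Z) = 478 (K(Z) = 353 + 125 = 478)
l = -693 (l = -580 - 113 = -693)
P(p, S) = -693*S + p*√(798 + p) (P(p, S) = √(798 + p)*p - 693*S = p*√(798 + p) - 693*S = -693*S + p*√(798 + p))
K(217) + P(1138, 2030) = 478 + (-693*2030 + 1138*√(798 + 1138)) = 478 + (-1406790 + 1138*√1936) = 478 + (-1406790 + 1138*44) = 478 + (-1406790 + 50072) = 478 - 1356718 = -1356240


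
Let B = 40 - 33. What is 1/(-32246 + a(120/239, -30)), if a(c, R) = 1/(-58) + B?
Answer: -58/1869863 ≈ -3.1018e-5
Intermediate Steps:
B = 7
a(c, R) = 405/58 (a(c, R) = 1/(-58) + 7 = -1/58 + 7 = 405/58)
1/(-32246 + a(120/239, -30)) = 1/(-32246 + 405/58) = 1/(-1869863/58) = -58/1869863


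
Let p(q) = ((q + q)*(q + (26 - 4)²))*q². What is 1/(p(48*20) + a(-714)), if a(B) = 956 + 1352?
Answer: 1/2555117570308 ≈ 3.9137e-13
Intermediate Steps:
a(B) = 2308
p(q) = 2*q³*(484 + q) (p(q) = ((2*q)*(q + 22²))*q² = ((2*q)*(q + 484))*q² = ((2*q)*(484 + q))*q² = (2*q*(484 + q))*q² = 2*q³*(484 + q))
1/(p(48*20) + a(-714)) = 1/(2*(48*20)³*(484 + 48*20) + 2308) = 1/(2*960³*(484 + 960) + 2308) = 1/(2*884736000*1444 + 2308) = 1/(2555117568000 + 2308) = 1/2555117570308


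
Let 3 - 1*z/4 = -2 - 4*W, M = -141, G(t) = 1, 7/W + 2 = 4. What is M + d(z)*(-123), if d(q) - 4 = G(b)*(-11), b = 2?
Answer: 720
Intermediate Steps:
W = 7/2 (W = 7/(-2 + 4) = 7/2 ≈ 3.5000)
z = 76 (z = 12 - 4*(-2 - 4*7/2) = 12 - 4*(-2 - 14) = 12 - 4*(-16) = 12 + 64 = 76)
d(q) = -7 (d(q) = 4 + 1*(-11) = 4 - 11 = -7)
M + d(z)*(-123) = -141 - 7*(-123) = -141 + 861 = 720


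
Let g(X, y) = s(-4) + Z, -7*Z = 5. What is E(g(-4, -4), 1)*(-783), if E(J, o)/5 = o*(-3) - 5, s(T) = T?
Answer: 31320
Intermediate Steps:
Z = -5/7 (Z = -1/7*5 = -5/7 ≈ -0.71429)
g(X, y) = -33/7 (g(X, y) = -4 - 5/7 = -33/7)
E(J, o) = -25 - 15*o (E(J, o) = 5*(o*(-3) - 5) = 5*(-3*o - 5) = 5*(-5 - 3*o) = -25 - 15*o)
E(g(-4, -4), 1)*(-783) = (-25 - 15*1)*(-783) = (-25 - 15)*(-783) = -40*(-783) = 31320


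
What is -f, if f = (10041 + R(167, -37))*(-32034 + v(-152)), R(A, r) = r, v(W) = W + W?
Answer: 323509352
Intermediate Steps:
v(W) = 2*W
f = -323509352 (f = (10041 - 37)*(-32034 + 2*(-152)) = 10004*(-32034 - 304) = 10004*(-32338) = -323509352)
-f = -1*(-323509352) = 323509352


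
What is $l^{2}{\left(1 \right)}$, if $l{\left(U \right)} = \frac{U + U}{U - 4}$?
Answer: $\frac{4}{9} \approx 0.44444$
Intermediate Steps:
$l{\left(U \right)} = \frac{2 U}{-4 + U}$
$l^{2}{\left(1 \right)} = \left(2 \cdot 1 \frac{1}{-4 + 1}\right)^{2} = \left(2 \cdot 1 \frac{1}{-3}\right)^{2} = \left(2 \cdot 1 \left(- \frac{1}{3}\right)\right)^{2} = \left(- \frac{2}{3}\right)^{2} = \frac{4}{9}$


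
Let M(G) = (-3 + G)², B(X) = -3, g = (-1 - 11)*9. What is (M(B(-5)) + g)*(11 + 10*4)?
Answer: -3672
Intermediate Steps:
g = -108 (g = -12*9 = -108)
(M(B(-5)) + g)*(11 + 10*4) = ((-3 - 3)² - 108)*(11 + 10*4) = ((-6)² - 108)*(11 + 40) = (36 - 108)*51 = -72*51 = -3672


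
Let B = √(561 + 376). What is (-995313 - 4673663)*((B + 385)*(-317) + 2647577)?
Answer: -14317180295232 + 1797065392*√937 ≈ -1.4262e+13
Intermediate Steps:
B = √937 ≈ 30.610
(-995313 - 4673663)*((B + 385)*(-317) + 2647577) = (-995313 - 4673663)*((√937 + 385)*(-317) + 2647577) = -5668976*((385 + √937)*(-317) + 2647577) = -5668976*((-122045 - 317*√937) + 2647577) = -5668976*(2525532 - 317*√937) = -14317180295232 + 1797065392*√937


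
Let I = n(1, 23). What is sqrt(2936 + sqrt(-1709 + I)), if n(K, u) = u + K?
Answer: sqrt(2936 + I*sqrt(1685)) ≈ 54.186 + 0.3788*I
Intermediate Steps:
n(K, u) = K + u
I = 24 (I = 1 + 23 = 24)
sqrt(2936 + sqrt(-1709 + I)) = sqrt(2936 + sqrt(-1709 + 24)) = sqrt(2936 + sqrt(-1685)) = sqrt(2936 + I*sqrt(1685))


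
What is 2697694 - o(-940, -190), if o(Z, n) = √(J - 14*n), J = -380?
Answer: 2697694 - 2*√570 ≈ 2.6976e+6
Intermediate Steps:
o(Z, n) = √(-380 - 14*n)
2697694 - o(-940, -190) = 2697694 - √(-380 - 14*(-190)) = 2697694 - √(-380 + 2660) = 2697694 - √2280 = 2697694 - 2*√570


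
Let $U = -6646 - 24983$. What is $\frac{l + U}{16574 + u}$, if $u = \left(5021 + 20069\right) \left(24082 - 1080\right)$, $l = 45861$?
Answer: $\frac{2372}{96189459} \approx 2.466 \cdot 10^{-5}$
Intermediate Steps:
$u = 577120180$ ($u = 25090 \cdot 23002 = 577120180$)
$U = -31629$
$\frac{l + U}{16574 + u} = \frac{45861 - 31629}{16574 + 577120180} = \frac{14232}{577136754} = 14232 \cdot \frac{1}{577136754} = \frac{2372}{96189459}$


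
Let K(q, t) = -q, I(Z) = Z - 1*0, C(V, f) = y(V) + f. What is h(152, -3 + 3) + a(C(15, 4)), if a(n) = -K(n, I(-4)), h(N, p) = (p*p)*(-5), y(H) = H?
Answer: 19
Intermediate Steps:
h(N, p) = -5*p² (h(N, p) = p²*(-5) = -5*p²)
C(V, f) = V + f
I(Z) = Z (I(Z) = Z + 0 = Z)
a(n) = n (a(n) = -(-1)*n = n)
h(152, -3 + 3) + a(C(15, 4)) = -5*(-3 + 3)² + (15 + 4) = -5*0² + 19 = -5*0 + 19 = 0 + 19 = 19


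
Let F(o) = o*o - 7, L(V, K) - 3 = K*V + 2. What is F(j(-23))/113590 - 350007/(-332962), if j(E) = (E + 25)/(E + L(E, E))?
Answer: 370744859263563/352710622998685 ≈ 1.0511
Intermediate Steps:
L(V, K) = 5 + K*V (L(V, K) = 3 + (K*V + 2) = 3 + (2 + K*V) = 5 + K*V)
j(E) = (25 + E)/(5 + E + E²) (j(E) = (E + 25)/(E + (5 + E*E)) = (25 + E)/(E + (5 + E²)) = (25 + E)/(5 + E + E²))
F(o) = -7 + o² (F(o) = o² - 7 = -7 + o²)
F(j(-23))/113590 - 350007/(-332962) = (-7 + ((25 - 23)/(5 - 23 + (-23)²))²)/113590 - 350007/(-332962) = (-7 + (2/(5 - 23 + 529))²)*(1/113590) - 350007*(-1/332962) = (-7 + (2/511)²)*(1/113590) + 50001/47566 = (-7 + 4/261121)*(1/113590) + 50001/47566 = -1827843/261121*1/113590 + 50001/47566 = -1827843/29660734390 + 50001/47566 = 370744859263563/352710622998685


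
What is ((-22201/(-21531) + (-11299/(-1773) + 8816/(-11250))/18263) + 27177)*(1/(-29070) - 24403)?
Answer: -400047929521589610546445379/603185384837643750 ≈ -6.6323e+8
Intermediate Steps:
((-22201/(-21531) + (-11299/(-1773) + 8816/(-11250))/18263) + 27177)*(1/(-29070) - 24403) = ((-22201*(-1/21531) + (-11299*(-1/1773) + 8816*(-1/11250))*(1/18263)) + 27177)*(-1/29070 - 24403) = ((22201/21531 + (11299/1773 - 4408/5625)*(1/18263)) + 27177)*(-709395211/29070) = ((22201/21531 + (6193499/1108125)*(1/18263)) + 27177)*(-709395211/29070) = ((22201/21531 + 6193499/20237686875) + 27177)*(-709395211/29070) = (149810079512948/145245878701875 + 27177)*(-709395211/29070) = (3947497055560369823/145245878701875)*(-709395211/29070) = -400047929521589610546445379/603185384837643750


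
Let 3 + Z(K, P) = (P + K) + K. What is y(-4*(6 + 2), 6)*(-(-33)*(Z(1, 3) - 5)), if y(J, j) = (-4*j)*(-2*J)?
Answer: 152064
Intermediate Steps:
Z(K, P) = -3 + P + 2*K (Z(K, P) = -3 + ((P + K) + K) = -3 + ((K + P) + K) = -3 + (P + 2*K) = -3 + P + 2*K)
y(J, j) = 8*J*j
y(-4*(6 + 2), 6)*(-(-33)*(Z(1, 3) - 5)) = (8*(-4*(6 + 2))*6)*(-(-33)*((-3 + 3 + 2*1) - 5)) = (8*(-4*8)*6)*(-(-33)*((-3 + 3 + 2) - 5)) = (8*(-32)*6)*(-(-33)*(2 - 5)) = -(-16896)*(-3*(-3)) = -(-16896)*9 = -1536*(-99) = 152064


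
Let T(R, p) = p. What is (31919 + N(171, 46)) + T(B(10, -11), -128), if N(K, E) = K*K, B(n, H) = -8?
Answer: 61032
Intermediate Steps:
N(K, E) = K²
(31919 + N(171, 46)) + T(B(10, -11), -128) = (31919 + 171²) - 128 = (31919 + 29241) - 128 = 61160 - 128 = 61032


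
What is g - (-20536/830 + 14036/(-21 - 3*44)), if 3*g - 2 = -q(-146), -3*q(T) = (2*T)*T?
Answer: 34245226/7055 ≈ 4854.0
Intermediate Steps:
q(T) = -2*T²/3 (q(T) = -2*T*T/3 = -2*T²/3)
g = 42638/9 (g = ⅔ + (-(-2)*(-146)²/3)/3 = ⅔ + (-(-2)*21316/3)/3 = ⅔ + (-1*(-42632/3))/3 = ⅔ + (⅓)*(42632/3) = ⅔ + 42632/9 = 42638/9 ≈ 4737.6)
g - (-20536/830 + 14036/(-21 - 3*44)) = 42638/9 - (-20536/830 + 14036/(-21 - 3*44)) = 42638/9 - (-20536*1/830 + 14036/(-21 - 132)) = 42638/9 - (-10268/415 + 14036/(-153)) = 42638/9 - (-10268/415 + 14036*(-1/153)) = 42638/9 - (-10268/415 - 14036/153) = 42638/9 - 1*(-7395944/63495) = 42638/9 + 7395944/63495 = 34245226/7055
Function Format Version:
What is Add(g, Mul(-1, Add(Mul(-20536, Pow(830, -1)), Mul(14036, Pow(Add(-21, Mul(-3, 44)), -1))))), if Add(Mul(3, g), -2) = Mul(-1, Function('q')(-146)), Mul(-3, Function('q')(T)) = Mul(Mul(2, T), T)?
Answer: Rational(34245226, 7055) ≈ 4854.0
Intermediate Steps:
Function('q')(T) = Mul(Rational(-2, 3), Pow(T, 2)) (Function('q')(T) = Mul(Rational(-1, 3), Mul(Mul(2, T), T)) = Mul(Rational(-1, 3), Mul(2, Pow(T, 2))) = Mul(Rational(-2, 3), Pow(T, 2)))
g = Rational(42638, 9) (g = Add(Rational(2, 3), Mul(Rational(1, 3), Mul(-1, Mul(Rational(-2, 3), Pow(-146, 2))))) = Add(Rational(2, 3), Mul(Rational(1, 3), Mul(-1, Mul(Rational(-2, 3), 21316)))) = Add(Rational(2, 3), Mul(Rational(1, 3), Mul(-1, Rational(-42632, 3)))) = Add(Rational(2, 3), Mul(Rational(1, 3), Rational(42632, 3))) = Add(Rational(2, 3), Rational(42632, 9)) = Rational(42638, 9) ≈ 4737.6)
Add(g, Mul(-1, Add(Mul(-20536, Pow(830, -1)), Mul(14036, Pow(Add(-21, Mul(-3, 44)), -1))))) = Add(Rational(42638, 9), Mul(-1, Add(Mul(-20536, Pow(830, -1)), Mul(14036, Pow(Add(-21, Mul(-3, 44)), -1))))) = Add(Rational(42638, 9), Mul(-1, Add(Mul(-20536, Rational(1, 830)), Mul(14036, Pow(Add(-21, -132), -1))))) = Add(Rational(42638, 9), Mul(-1, Add(Rational(-10268, 415), Mul(14036, Pow(-153, -1))))) = Add(Rational(42638, 9), Mul(-1, Add(Rational(-10268, 415), Mul(14036, Rational(-1, 153))))) = Add(Rational(42638, 9), Mul(-1, Add(Rational(-10268, 415), Rational(-14036, 153)))) = Add(Rational(42638, 9), Mul(-1, Rational(-7395944, 63495))) = Add(Rational(42638, 9), Rational(7395944, 63495)) = Rational(34245226, 7055)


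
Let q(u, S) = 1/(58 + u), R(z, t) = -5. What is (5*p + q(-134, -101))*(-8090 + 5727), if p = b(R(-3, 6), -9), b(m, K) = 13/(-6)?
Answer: 5843699/228 ≈ 25630.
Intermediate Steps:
b(m, K) = -13/6 (b(m, K) = 13*(-1/6) = -13/6)
p = -13/6 ≈ -2.1667
(5*p + q(-134, -101))*(-8090 + 5727) = (5*(-13/6) + 1/(58 - 134))*(-8090 + 5727) = (-65/6 + 1/(-76))*(-2363) = (-65/6 - 1/76)*(-2363) = -2473/228*(-2363) = 5843699/228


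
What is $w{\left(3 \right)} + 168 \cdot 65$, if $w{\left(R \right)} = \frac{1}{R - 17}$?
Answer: $\frac{152879}{14} \approx 10920.0$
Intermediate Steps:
$w{\left(R \right)} = \frac{1}{-17 + R}$
$w{\left(3 \right)} + 168 \cdot 65 = \frac{1}{-17 + 3} + 168 \cdot 65 = \frac{1}{-14} + 10920 = - \frac{1}{14} + 10920 = \frac{152879}{14}$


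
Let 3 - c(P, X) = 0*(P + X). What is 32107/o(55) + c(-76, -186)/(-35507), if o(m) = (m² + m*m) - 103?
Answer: 1140005408/211160129 ≈ 5.3988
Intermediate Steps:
o(m) = -103 + 2*m² (o(m) = (m² + m²) - 103 = 2*m² - 103 = -103 + 2*m²)
c(P, X) = 3 (c(P, X) = 3 - 0*(P + X) = 3 - 1*0 = 3 + 0 = 3)
32107/o(55) + c(-76, -186)/(-35507) = 32107/(-103 + 2*55²) + 3/(-35507) = 32107/(-103 + 2*3025) + 3*(-1/35507) = 32107/(-103 + 6050) - 3/35507 = 32107/5947 - 3/35507 = 1140005408/211160129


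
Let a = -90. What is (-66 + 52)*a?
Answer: 1260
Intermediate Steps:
(-66 + 52)*a = (-66 + 52)*(-90) = -14*(-90) = 1260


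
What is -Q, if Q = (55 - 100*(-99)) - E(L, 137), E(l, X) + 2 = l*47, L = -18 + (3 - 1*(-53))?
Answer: -8171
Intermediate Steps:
L = 38 (L = -18 + (3 + 53) = -18 + 56 = 38)
E(l, X) = -2 + 47*l (E(l, X) = -2 + l*47 = -2 + 47*l)
Q = 8171 (Q = (55 - 100*(-99)) - (-2 + 47*38) = (55 + 9900) - (-2 + 1786) = 9955 - 1*1784 = 9955 - 1784 = 8171)
-Q = -1*8171 = -8171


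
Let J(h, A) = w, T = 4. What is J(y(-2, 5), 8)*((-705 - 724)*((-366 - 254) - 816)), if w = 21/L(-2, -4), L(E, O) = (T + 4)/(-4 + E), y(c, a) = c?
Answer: -32319693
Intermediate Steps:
L(E, O) = 8/(-4 + E) (L(E, O) = (4 + 4)/(-4 + E) = 8/(-4 + E))
w = -63/4 (w = 21/((8/(-4 - 2))) = 21/((8/(-6))) = 21/((8*(-⅙))) = 21/(-4/3) = 21*(-¾) = -63/4 ≈ -15.750)
J(h, A) = -63/4
J(y(-2, 5), 8)*((-705 - 724)*((-366 - 254) - 816)) = -63*(-705 - 724)*((-366 - 254) - 816)/4 = -(-90027)*(-620 - 816)/4 = -(-90027)*(-1436)/4 = -63/4*2052044 = -32319693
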